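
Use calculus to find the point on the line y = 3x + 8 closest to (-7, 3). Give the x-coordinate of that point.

-11/5

Minimize D(x)^2 = (x + 7)^2 + (3x + 5)^2.
d/dx[D^2] = 2(x + 7) + 2·3·(3x + 5) = 0 ⇒ x = -11/5.
Then y = 7/5 and the distance is √(128/5) ≈ 5.0596.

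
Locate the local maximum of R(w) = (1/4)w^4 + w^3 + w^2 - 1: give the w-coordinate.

-1

R'(w) = w^3 + 3w^2 + 2w = 0 at w = -2, -1, 0.
R''(w) = 3w^2 + 6w + 2. R''(-2) = 2 > 0 ⇒ local minimum; R''(-1) = -1 < 0 ⇒ local maximum; R''(0) = 2 > 0 ⇒ local minimum.
Thus R has its local maximum at w = -1, with value -3/4.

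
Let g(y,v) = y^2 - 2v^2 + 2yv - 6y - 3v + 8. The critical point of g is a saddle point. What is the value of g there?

-1/4

∂g/∂y = 2y + 2v - 6 = 0 and ∂g/∂v = 2y - 4v - 3 = 0, so (y, v) = (5/2, 1/2).
The Hessian has g_{yy} = 2, g_{vv} = -4, g_{yv} = 2, giving D = -12 < 0, so the point is a saddle point.
g(5/2, 1/2) = -1/4.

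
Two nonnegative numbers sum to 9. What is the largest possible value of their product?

With x + y = 9, the product is P(x) = x(9 − x).
P'(x) = 9 − 2x = 0 gives x = 9/2; P'' = −2 < 0, so this is the maximum.
P = 9/2·9/2 = 81/4.

81/4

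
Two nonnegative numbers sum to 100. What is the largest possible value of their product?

With x + y = 100, the product is P(x) = x(100 − x).
P'(x) = 100 − 2x = 0 gives x = 50; P'' = −2 < 0, so this is the maximum.
P = 50·50 = 2500.

2500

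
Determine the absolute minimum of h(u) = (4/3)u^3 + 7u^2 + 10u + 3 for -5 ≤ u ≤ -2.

-116/3

Differentiating, h'(u) = 4u^2 + 14u + 10; whose only zero in [-5, -2] is u = -5/2.
Compare values at every candidate in [-5, -2]: h(-5) = -116/3, h(-5/2) = 11/12, h(-2) = 1/3.
The minimum over the interval is -116/3, attained at u = -5.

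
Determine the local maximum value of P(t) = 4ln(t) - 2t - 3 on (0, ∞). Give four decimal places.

P'(t) = 4/t − 2 = 0 gives t = 2.
P''(t) = -4/t², which is negative for t > 0, so this is a local maximum.
P(2) = 4·ln(2) - 4 - 3 ≈ -4.2274.

-4.2274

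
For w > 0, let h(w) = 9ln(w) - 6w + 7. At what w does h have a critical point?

h'(w) = 9/w − 6 = 0 gives w = 3/2.
h''(w) = -9/w², which is negative for w > 0, so this is a local maximum.
h(3/2) = 9·ln(3/2) - 9 + 7 ≈ 1.6492.

3/2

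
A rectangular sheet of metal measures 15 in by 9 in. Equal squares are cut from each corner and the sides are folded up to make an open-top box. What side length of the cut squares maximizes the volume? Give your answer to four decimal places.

1.8206

With cut size x, the volume is V(x) = x(15 − 2x)(9 − 2x) for 0 < x < 4.5.
V'(x) = 12x^2 − 96x + 135. Setting V'(x) = 0 gives x ≈ 1.8206 (the root in (0, 4.5)).
V''(x) = 24x − 96 is negative there, so this is the maximum; V ≈ 110.8191.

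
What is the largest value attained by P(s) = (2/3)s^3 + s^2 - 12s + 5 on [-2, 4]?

83/3

P'(s) = 2s^2 + 2s - 12, whose only zero in [-2, 4] is s = 2.
Candidates: P(-2) = 83/3, P(2) = -29/3, P(4) = 47/3.
The maximum over the interval is 83/3, attained at s = -2.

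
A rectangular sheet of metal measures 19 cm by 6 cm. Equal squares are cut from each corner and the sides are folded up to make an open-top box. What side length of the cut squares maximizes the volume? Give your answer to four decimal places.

With cut size x, the volume is V(x) = x(19 − 2x)(6 − 2x) for 0 < x < 3.
V'(x) = 12x^2 − 100x + 114. Setting V'(x) = 0 gives x ≈ 1.3629 (the root in (0, 3)).
V''(x) = 24x − 100 is negative there, so this is the maximum; V ≈ 72.6221.

1.3629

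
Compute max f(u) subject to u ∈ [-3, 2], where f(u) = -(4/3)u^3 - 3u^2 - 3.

6

Differentiating, f'(u) = -4u^2 - 6u; which vanishes at u = -3/2 and u = 0.
Compare values at every candidate in [-3, 2]: f(-3) = 6, f(-3/2) = -21/4, f(0) = -3, f(2) = -77/3.
Hence the absolute maximum is 6 at u = -3.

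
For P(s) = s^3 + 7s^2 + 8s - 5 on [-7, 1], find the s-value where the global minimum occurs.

-7

P'(s) = 3s^2 + 14s + 8, which vanishes at s = -4 and s = -2/3.
Compare values at every candidate in [-7, 1]: P(-7) = -61,  P(-4) = 11,  P(-2/3) = -203/27,  P(1) = 11.
So the minimum is P(-7) = -61.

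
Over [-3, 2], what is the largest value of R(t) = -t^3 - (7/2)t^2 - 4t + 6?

R'(t) = -3t^2 - 7t - 4, which vanishes at t = -4/3 and t = -1.
Evaluating at the critical points and endpoints: R(-3) = 27/2, R(-4/3) = 202/27, R(-1) = 15/2, R(2) = -24.
Hence the absolute maximum is 27/2 at t = -3.

27/2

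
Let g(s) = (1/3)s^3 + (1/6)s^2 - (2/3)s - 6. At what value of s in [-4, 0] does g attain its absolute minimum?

-4

g'(s) = s^2 + (1/3)s - 2/3, whose only zero in [-4, 0] is s = -1.
Compare values at every candidate in [-4, 0]: g(-4) = -22,  g(-1) = -11/2,  g(0) = -6.
Hence the absolute minimum is -22 at s = -4.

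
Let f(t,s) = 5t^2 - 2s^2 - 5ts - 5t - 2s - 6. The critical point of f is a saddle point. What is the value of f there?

∂f/∂t = 10t - 5s - 5 = 0 and ∂f/∂s = -5t - 4s - 2 = 0, so (t, s) = (2/13, -9/13).
The Hessian has f_{tt} = 10, f_{ss} = -4, f_{ts} = -5, giving D = -65 < 0, so the point is a saddle point.
f(2/13, -9/13) = -74/13.

-74/13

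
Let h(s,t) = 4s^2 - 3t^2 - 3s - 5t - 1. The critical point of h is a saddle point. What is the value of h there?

25/48

∂h/∂s = 8s - 3 = 0 and ∂h/∂t = -6t - 5 = 0, so (s, t) = (3/8, -5/6).
The Hessian has h_{ss} = 8, h_{tt} = -6, h_{st} = 0, giving D = -48 < 0, so the point is a saddle point.
h(3/8, -5/6) = 25/48.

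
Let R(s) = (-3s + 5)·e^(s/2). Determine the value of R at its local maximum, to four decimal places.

5.0789

By the product rule, R'(s) = (-(3/2)s - 1/2)·e^(s/2). Since e^(s/2) > 0, the only critical point is s = -1/3.
R''(-1/3) has the same sign as -3/2 < 0, so this is a local maximum.
R(-1/3) = (6)·e^(-1/6) ≈ 5.0789.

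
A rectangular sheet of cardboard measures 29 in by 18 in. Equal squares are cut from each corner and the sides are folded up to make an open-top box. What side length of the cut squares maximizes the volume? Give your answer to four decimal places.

With cut size x, the volume is V(x) = x(29 − 2x)(18 − 2x) for 0 < x < 9.
V'(x) = 12x^2 − 188x + 522. Setting V'(x) = 0 gives x ≈ 3.6071 (the root in (0, 9)).
V''(x) = 24x − 188 is negative there, so this is the maximum; V ≈ 847.5866.

3.6071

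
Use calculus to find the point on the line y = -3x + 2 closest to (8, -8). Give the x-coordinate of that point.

Minimize D(x)^2 = (x - 8)^2 + (-3x + 10)^2.
d/dx[D^2] = 2(x - 8) + 2·(-3)·(-3x + 10) = 0 ⇒ x = 19/5.
Then y = -47/5 and the distance is √(98/5) ≈ 4.4272.

19/5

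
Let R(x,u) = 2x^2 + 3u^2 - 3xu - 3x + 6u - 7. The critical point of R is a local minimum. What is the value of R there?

-10

∂R/∂x = 4x - 3u - 3 = 0 and ∂R/∂u = -3x + 6u + 6 = 0, so (x, u) = (0, -1).
The Hessian has R_{xx} = 4, R_{uu} = 6, R_{xu} = -3, giving D = 15 > 0 with R_{xx} > 0, so the point is a local minimum.
R(0, -1) = -10.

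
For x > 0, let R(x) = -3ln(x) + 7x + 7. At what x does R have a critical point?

R'(x) = -3/x + 7 = 0 gives x = 3/7.
R''(x) = 3/x², which is positive for x > 0, so this is a local minimum.
R(3/7) = -3·ln(3/7) + 3 + 7 ≈ 12.5419.

3/7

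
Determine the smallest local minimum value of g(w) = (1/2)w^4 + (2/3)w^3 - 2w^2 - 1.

Critical points: g'(w) = 2w^3 + 2w^2 - 4w vanishes at w = -2, 0, 1.
Since g''(w) = 6w^2 + 4w - 4, we get g''(-2) = 12 > 0 ⇒ local minimum; g''(0) = -4 < 0 ⇒ local maximum; g''(1) = 6 > 0 ⇒ local minimum.
So the smallest local minimum value is g(-2) = -19/3.

-19/3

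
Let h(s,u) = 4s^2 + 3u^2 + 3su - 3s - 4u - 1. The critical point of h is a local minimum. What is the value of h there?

∂h/∂s = 8s + 3u - 3 = 0 and ∂h/∂u = 3s + 6u - 4 = 0, so (s, u) = (2/13, 23/39).
The Hessian has h_{ss} = 8, h_{uu} = 6, h_{su} = 3, giving D = 39 > 0 with h_{ss} > 0, so the point is a local minimum.
h(2/13, 23/39) = -94/39.

-94/39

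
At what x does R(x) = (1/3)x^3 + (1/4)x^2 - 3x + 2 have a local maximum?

-2

Critical points: R'(x) = x^2 + (1/2)x - 3 vanishes at x = -2, 3/2.
Since R''(x) = 2x + 1/2, we get R''(-2) = -7/2 < 0 ⇒ local maximum; R''(3/2) = 7/2 > 0 ⇒ local minimum.
The local maximum is R(-2) = 19/3.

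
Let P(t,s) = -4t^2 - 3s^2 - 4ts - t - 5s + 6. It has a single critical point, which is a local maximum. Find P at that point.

∂P/∂t = -8t - 4s - 1 = 0 and ∂P/∂s = -4t - 6s - 5 = 0, so (t, s) = (7/16, -9/8).
The Hessian has P_{tt} = -8, P_{ss} = -6, P_{ts} = -4, giving D = 32 > 0 with P_{tt} < 0, so the point is a local maximum.
P(7/16, -9/8) = 275/32.

275/32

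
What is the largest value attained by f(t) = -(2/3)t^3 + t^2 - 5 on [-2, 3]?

13/3

Differentiating, f'(t) = -2t^2 + 2t; which vanishes at t = 0 and t = 1.
Candidates: f(-2) = 13/3,  f(0) = -5,  f(1) = -14/3,  f(3) = -14.
So the maximum is f(-2) = 13/3.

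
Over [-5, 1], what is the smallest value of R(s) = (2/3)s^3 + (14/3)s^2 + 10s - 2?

-56/3

Differentiating, R'(s) = 2s^2 + (28/3)s + 10; which vanishes at s = -3 and s = -5/3.
Candidates: R(-5) = -56/3; R(-3) = -8; R(-5/3) = -712/81; R(1) = 40/3.
Hence the absolute minimum is -56/3 at s = -5.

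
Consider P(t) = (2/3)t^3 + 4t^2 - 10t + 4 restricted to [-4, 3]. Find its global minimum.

-4/3

The derivative is 2t^2 + 8t - 10, whose only zero in [-4, 3] is t = 1.
Compare values at every candidate in [-4, 3]: P(-4) = 196/3,  P(1) = -4/3,  P(3) = 28.
Hence the absolute minimum is -4/3 at t = 1.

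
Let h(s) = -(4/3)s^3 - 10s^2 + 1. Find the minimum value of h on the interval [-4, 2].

-221/3

Differentiating, h'(s) = -4s^2 - 20s; whose only zero in [-4, 2] is s = 0.
Compare values at every candidate in [-4, 2]: h(-4) = -221/3; h(0) = 1; h(2) = -149/3.
So the minimum is h(-4) = -221/3.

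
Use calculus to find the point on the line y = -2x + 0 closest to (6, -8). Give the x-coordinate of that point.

Minimize D(x)^2 = (x - 6)^2 + (-2x + 8)^2.
d/dx[D^2] = 2(x - 6) + 2·(-2)·(-2x + 8) = 0 ⇒ x = 22/5.
Then y = -44/5 and the distance is √(16/5) ≈ 1.7889.

22/5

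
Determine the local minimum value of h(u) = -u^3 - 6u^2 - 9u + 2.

2

h'(u) = -3u^2 - 12u - 9. Setting h'(u) = 0 gives u ∈ {-3, -1}.
Second-derivative test with h''(u) = -6u - 12: h''(-3) = 6 > 0 ⇒ local minimum; h''(-1) = -6 < 0 ⇒ local maximum.
Thus h has its local minimum at u = -3, with value 2.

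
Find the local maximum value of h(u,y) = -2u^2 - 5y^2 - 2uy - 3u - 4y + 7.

305/36

∂h/∂u = -4u - 2y - 3 = 0 and ∂h/∂y = -2u - 10y - 4 = 0, so (u, y) = (-11/18, -5/18).
The Hessian has h_{uu} = -4, h_{yy} = -10, h_{uy} = -2, giving D = 36 > 0 with h_{uu} < 0, so the point is a local maximum.
h(-11/18, -5/18) = 305/36.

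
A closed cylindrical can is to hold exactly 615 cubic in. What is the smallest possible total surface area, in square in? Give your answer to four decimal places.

400.3421

With radius r and height h, πr²h = 615 so h = 615/(πr²), and S(r) = 2πr² + 2πrh = 2πr² + 2·615/r.
S'(r) = 4πr − 2·615/r² = 0 ⇒ r³ = 615/(2π), so r ≈ 4.6086 and h = 2r ≈ 9.2171.
S''(r) = 4π + 4·615/r³ > 0, so this is the minimum; S ≈ 400.3421.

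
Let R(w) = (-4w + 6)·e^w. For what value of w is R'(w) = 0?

Differentiating with the product rule gives R'(w) = (-4w + 2)·e^w. Since e^w > 0, the only critical point is w = 1/2.
R''(1/2) has the same sign as -4 < 0, so this is a local maximum.
R(1/2) = (4)·e^(1/2) ≈ 6.5949.

1/2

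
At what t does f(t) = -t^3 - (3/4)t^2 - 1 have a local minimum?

f'(t) = -3t^2 - (3/2)t. Setting f'(t) = 0 gives t ∈ {-1/2, 0}.
f''(t) = -6t - 3/2. f''(-1/2) = 3/2 > 0 ⇒ local minimum; f''(0) = -3/2 < 0 ⇒ local maximum.
Thus f has its local minimum at t = -1/2, with value -17/16.

-1/2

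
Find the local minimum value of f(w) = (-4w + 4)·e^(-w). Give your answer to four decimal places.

f'(w) = (-4)·e^(-w) + (-4w + 4)·(-1)·e^(-w) = (4w - 8)·e^(-w). Since e^(-w) > 0, the only critical point is w = 2.
f''(2) has the same sign as 4 > 0, so this is a local minimum.
f(2) = (-4)·e^(-2) ≈ -0.5413.

-0.5413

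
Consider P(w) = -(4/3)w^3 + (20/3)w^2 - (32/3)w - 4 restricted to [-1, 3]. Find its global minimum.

-12

Differentiating, P'(w) = -4w^2 + (40/3)w - 32/3; which vanishes at w = 4/3 and w = 2.
Compare values at every candidate in [-1, 3]: P(-1) = 44/3,  P(4/3) = -772/81,  P(2) = -28/3,  P(3) = -12.
The minimum over the interval is -12, attained at w = 3.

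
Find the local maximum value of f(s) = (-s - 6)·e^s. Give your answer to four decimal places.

Differentiating with the product rule gives f'(s) = (-s - 7)·e^s. Since e^s > 0, the only critical point is s = -7.
f''(-7) has the same sign as -1 < 0, so this is a local maximum.
f(-7) = (1)·e^(-7) ≈ 0.0009.

0.0009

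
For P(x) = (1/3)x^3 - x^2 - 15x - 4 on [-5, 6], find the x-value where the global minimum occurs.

5

P'(x) = x^2 - 2x - 15, which vanishes at x = -3 and x = 5.
Compare values at every candidate in [-5, 6]: P(-5) = 13/3; P(-3) = 23; P(5) = -187/3; P(6) = -58.
So the minimum is P(5) = -187/3.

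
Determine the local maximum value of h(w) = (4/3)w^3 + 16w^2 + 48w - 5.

-5

Critical points: h'(w) = 4w^2 + 32w + 48 vanishes at w = -6, -2.
Since h''(w) = 8w + 32, we get h''(-6) = -16 < 0 ⇒ local maximum; h''(-2) = 16 > 0 ⇒ local minimum.
Thus h has its local maximum at w = -6, with value -5.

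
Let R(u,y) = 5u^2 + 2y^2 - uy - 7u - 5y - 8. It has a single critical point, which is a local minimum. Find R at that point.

-190/13

∂R/∂u = 10u - y - 7 = 0 and ∂R/∂y = -u + 4y - 5 = 0, so (u, y) = (11/13, 19/13).
The Hessian has R_{uu} = 10, R_{yy} = 4, R_{uy} = -1, giving D = 39 > 0 with R_{uu} > 0, so the point is a local minimum.
R(11/13, 19/13) = -190/13.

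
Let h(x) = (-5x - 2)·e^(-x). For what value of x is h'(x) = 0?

h'(x) = (-5)·e^(-x) + (-5x - 2)·(-1)·e^(-x) = (5x - 3)·e^(-x). Since e^(-x) > 0, the only critical point is x = 3/5.
h''(3/5) has the same sign as 5 > 0, so this is a local minimum.
h(3/5) = (-5)·e^(-3/5) ≈ -2.7441.

3/5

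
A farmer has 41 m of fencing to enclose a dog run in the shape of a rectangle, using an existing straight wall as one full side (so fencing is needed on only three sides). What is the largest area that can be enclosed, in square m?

1681/8

Let the sides perpendicular to the wall have length x and the parallel side y, so 2x + y = 41 and the area is A = xy = x(41 − 2x).
A'(x) = 41 − 4x = 0 gives x = 41/4, and A''(x) = −4 < 0 confirms a maximum.
Then y = 41 − 2·41/4 = 41/2 and A = 1681/8.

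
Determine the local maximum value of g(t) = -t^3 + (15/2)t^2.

125/2

Critical points: g'(t) = -3t^2 + 15t vanishes at t = 0, 5.
Since g''(t) = -6t + 15, we get g''(0) = 15 > 0 ⇒ local minimum; g''(5) = -15 < 0 ⇒ local maximum.
The local maximum is g(5) = 125/2.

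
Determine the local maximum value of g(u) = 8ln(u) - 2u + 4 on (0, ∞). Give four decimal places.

g'(u) = 8/u − 2 = 0 gives u = 4.
g''(u) = -8/u², which is negative for u > 0, so this is a local maximum.
g(4) = 8·ln(4) - 8 + 4 ≈ 7.0904.

7.0904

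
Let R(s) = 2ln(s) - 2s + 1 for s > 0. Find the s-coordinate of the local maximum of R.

1

R'(s) = 2/s − 2 = 0 gives s = 1.
R''(s) = -2/s², which is negative for s > 0, so this is a local maximum.
R(1) = 2·ln(1) - 2 + 1 ≈ -1.0000.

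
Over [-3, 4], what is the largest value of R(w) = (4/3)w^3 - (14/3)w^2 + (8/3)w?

64/3

R'(w) = 4w^2 - (28/3)w + 8/3, which vanishes at w = 1/3 and w = 2.
Evaluating at the critical points and endpoints: R(-3) = -86, R(1/3) = 34/81, R(2) = -8/3, R(4) = 64/3.
The maximum over the interval is 64/3, attained at w = 4.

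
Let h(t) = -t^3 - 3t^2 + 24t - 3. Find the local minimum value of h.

Critical points: h'(t) = -3t^2 - 6t + 24 vanishes at t = -4, 2.
h''(t) = -6t - 6. h''(-4) = 18 > 0 ⇒ local minimum; h''(2) = -18 < 0 ⇒ local maximum.
Thus h has its local minimum at t = -4, with value -83.

-83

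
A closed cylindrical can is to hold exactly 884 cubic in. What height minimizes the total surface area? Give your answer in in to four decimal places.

With radius r and height h, πr²h = 884 so h = 884/(πr²), and S(r) = 2πr² + 2πrh = 2πr² + 2·884/r.
S'(r) = 4πr − 2·884/r² = 0 ⇒ r³ = 884/(2π), so r ≈ 5.2010 and h = 2r ≈ 10.4021.
S''(r) = 4π + 4·884/r³ > 0, so this is the minimum; S ≈ 509.8973.

10.4021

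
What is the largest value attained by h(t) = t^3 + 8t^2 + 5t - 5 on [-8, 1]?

The derivative is 3t^2 + 16t + 5, which vanishes at t = -5 and t = -1/3.
Candidates: h(-8) = -45; h(-5) = 45; h(-1/3) = -157/27; h(1) = 9.
So the maximum is h(-5) = 45.

45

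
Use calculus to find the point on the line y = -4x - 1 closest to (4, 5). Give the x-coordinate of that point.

-20/17

Minimize D(x)^2 = (x - 4)^2 + (-4x - 6)^2.
d/dx[D^2] = 2(x - 4) + 2·(-4)·(-4x - 6) = 0 ⇒ x = -20/17.
Then y = 63/17 and the distance is √(484/17) ≈ 5.3358.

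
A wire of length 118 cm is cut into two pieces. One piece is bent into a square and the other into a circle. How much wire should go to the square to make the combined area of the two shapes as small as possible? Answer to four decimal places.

Let x be the length used for the square. Square side x/4; circle radius (118−x)/(2π).
A(x) = (x/4)² + π·((118−x)/(2π))² = x²/16 + (118−x)²/(4π) for 0 ≤ x ≤ 118. A'(x) = x/8 − (118−x)/(2π) = 0 gives x = 4·118/(π+4) ≈ 66.0917.
A'' = 1/8 + 1/(2π) > 0, so this gives the minimum combined area; x ≈ 66.0917 cm to the square.

66.0917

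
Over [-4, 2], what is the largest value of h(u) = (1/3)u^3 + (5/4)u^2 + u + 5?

h'(u) = u^2 + (5/2)u + 1, which vanishes at u = -2 and u = -1/2.
Evaluating at the critical points and endpoints: h(-4) = -1/3; h(-2) = 16/3; h(-1/2) = 229/48; h(2) = 44/3.
So the maximum is h(2) = 44/3.

44/3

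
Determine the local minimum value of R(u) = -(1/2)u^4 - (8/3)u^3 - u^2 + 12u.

-44/3

Critical points: R'(u) = -2u^3 - 8u^2 - 2u + 12 vanishes at u = -3, -2, 1.
Second-derivative test with R''(u) = -6u^2 - 16u - 2: R''(-3) = -8 < 0 ⇒ local maximum; R''(-2) = 6 > 0 ⇒ local minimum; R''(1) = -24 < 0 ⇒ local maximum.
The local minimum is R(-2) = -44/3.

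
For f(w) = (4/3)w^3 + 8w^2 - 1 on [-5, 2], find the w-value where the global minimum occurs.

Differentiating, f'(w) = 4w^2 + 16w; which vanishes at w = -4 and w = 0.
Evaluating at the critical points and endpoints: f(-5) = 97/3,  f(-4) = 125/3,  f(0) = -1,  f(2) = 125/3.
So the minimum is f(0) = -1.

0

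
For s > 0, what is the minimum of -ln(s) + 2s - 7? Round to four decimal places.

-5.3069

P'(s) = -1/s + 2 = 0 gives s = 1/2.
P''(s) = 1/s², which is positive for s > 0, so this is a local minimum.
P(1/2) = -1·ln(1/2) + 1 - 7 ≈ -5.3069.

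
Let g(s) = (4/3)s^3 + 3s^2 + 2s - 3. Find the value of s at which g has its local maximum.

-1

g'(s) = 4s^2 + 6s + 2. Setting g'(s) = 0 gives s ∈ {-1, -1/2}.
Second-derivative test with g''(s) = 8s + 6: g''(-1) = -2 < 0 ⇒ local maximum; g''(-1/2) = 2 > 0 ⇒ local minimum.
Thus g has its local maximum at s = -1, with value -10/3.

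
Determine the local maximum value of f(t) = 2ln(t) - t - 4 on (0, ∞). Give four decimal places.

-4.6137

f'(t) = 2/t − 1 = 0 gives t = 2.
f''(t) = -2/t², which is negative for t > 0, so this is a local maximum.
f(2) = 2·ln(2) - 2 - 4 ≈ -4.6137.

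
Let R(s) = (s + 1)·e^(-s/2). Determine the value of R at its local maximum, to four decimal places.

1.2131

Differentiating with the product rule gives R'(s) = (-(1/2)s + 1/2)·e^(-s/2). Since e^(-s/2) > 0, the only critical point is s = 1.
R''(1) has the same sign as -1/2 < 0, so this is a local maximum.
R(1) = (2)·e^(-1/2) ≈ 1.2131.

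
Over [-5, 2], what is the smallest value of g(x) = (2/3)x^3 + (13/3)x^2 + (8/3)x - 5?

-440/81

Differentiating, g'(x) = 2x^2 + (26/3)x + 8/3; which vanishes at x = -4 and x = -1/3.
Evaluating at the critical points and endpoints: g(-5) = 20/3; g(-4) = 11; g(-1/3) = -440/81; g(2) = 23.
Hence the absolute minimum is -440/81 at x = -1/3.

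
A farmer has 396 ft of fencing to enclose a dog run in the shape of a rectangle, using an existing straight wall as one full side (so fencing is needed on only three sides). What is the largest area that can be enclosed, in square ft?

Let the sides perpendicular to the wall have length x and the parallel side y, so 2x + y = 396 and the area is A = xy = x(396 − 2x).
A'(x) = 396 − 4x = 0 gives x = 99, and A''(x) = −4 < 0 confirms a maximum.
Then y = 396 − 2·99 = 198 and A = 19602.

19602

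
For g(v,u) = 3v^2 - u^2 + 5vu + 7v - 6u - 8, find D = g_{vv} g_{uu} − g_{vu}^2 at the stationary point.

∂g/∂v = 6v + 5u + 7 = 0 and ∂g/∂u = 5v - 2u - 6 = 0, so (v, u) = (16/37, -71/37).
The Hessian has g_{vv} = 6, g_{uu} = -2, g_{vu} = 5, giving D = -37 < 0, so the point is a saddle point.
D = (6)·(-2) − (5)^2 = -37.

-37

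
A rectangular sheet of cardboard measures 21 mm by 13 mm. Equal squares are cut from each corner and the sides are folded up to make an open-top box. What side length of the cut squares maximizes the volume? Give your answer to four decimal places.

2.6071

With cut size x, the volume is V(x) = x(21 − 2x)(13 − 2x) for 0 < x < 6.5.
V'(x) = 12x^2 − 136x + 273. Setting V'(x) = 0 gives x ≈ 2.6071 (the root in (0, 6.5)).
V''(x) = 24x − 136 is negative there, so this is the maximum; V ≈ 320.4258.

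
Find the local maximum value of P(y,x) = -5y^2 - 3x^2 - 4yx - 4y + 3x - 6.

∂P/∂y = -10y - 4x - 4 = 0 and ∂P/∂x = -4y - 6x + 3 = 0, so (y, x) = (-9/11, 23/22).
The Hessian has P_{yy} = -10, P_{xx} = -6, P_{yx} = -4, giving D = 44 > 0 with P_{yy} < 0, so the point is a local maximum.
P(-9/11, 23/22) = -123/44.

-123/44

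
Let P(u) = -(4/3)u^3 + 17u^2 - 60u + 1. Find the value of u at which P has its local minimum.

P'(u) = -4u^2 + 34u - 60 = 0 at u = 5/2, 6.
P''(u) = -8u + 34. P''(5/2) = 14 > 0 ⇒ local minimum; P''(6) = -14 < 0 ⇒ local maximum.
The local minimum is P(5/2) = -763/12.

5/2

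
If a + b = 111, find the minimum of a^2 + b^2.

12321/2

With a + b = 111, a^2 + b^2 = a^2 + (111 − a)^2.
The derivative 2a − 2(111 − a) = 4a − 222 vanishes at a = 111/2; second derivative 4 > 0, a minimum.
The minimum is 2·(111/2)^2 = 12321/2.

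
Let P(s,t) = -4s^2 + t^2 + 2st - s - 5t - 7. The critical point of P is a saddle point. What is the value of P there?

-249/20

∂P/∂s = -8s + 2t - 1 = 0 and ∂P/∂t = 2s + 2t - 5 = 0, so (s, t) = (2/5, 21/10).
The Hessian has P_{ss} = -8, P_{tt} = 2, P_{st} = 2, giving D = -20 < 0, so the point is a saddle point.
P(2/5, 21/10) = -249/20.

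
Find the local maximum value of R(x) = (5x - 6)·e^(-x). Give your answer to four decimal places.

0.5540

R'(x) = 5·e^(-x) + (5x - 6)·(-1)·e^(-x) = (-5x + 11)·e^(-x). Since e^(-x) > 0, the only critical point is x = 11/5.
R''(11/5) has the same sign as -5 < 0, so this is a local maximum.
R(11/5) = (5)·e^(-11/5) ≈ 0.5540.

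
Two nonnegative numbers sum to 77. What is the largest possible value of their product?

With x + y = 77, the product is P(x) = x(77 − x).
P'(x) = 77 − 2x = 0 gives x = 77/2; P'' = −2 < 0, so this is the maximum.
P = 77/2·77/2 = 5929/4.

5929/4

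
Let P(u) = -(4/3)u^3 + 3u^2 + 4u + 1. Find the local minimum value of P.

P'(u) = -4u^2 + 6u + 4 = 0 at u = -1/2, 2.
Since P''(u) = -8u + 6, we get P''(-1/2) = 10 > 0 ⇒ local minimum; P''(2) = -10 < 0 ⇒ local maximum.
The local minimum is P(-1/2) = -1/12.

-1/12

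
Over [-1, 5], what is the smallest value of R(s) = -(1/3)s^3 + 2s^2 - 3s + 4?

The derivative is -s^2 + 4s - 3, which vanishes at s = 1 and s = 3.
Candidates: R(-1) = 28/3, R(1) = 8/3, R(3) = 4, R(5) = -8/3.
So the minimum is R(5) = -8/3.

-8/3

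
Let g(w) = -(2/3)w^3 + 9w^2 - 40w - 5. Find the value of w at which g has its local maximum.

5

g'(w) = -2w^2 + 18w - 40 = 0 at w = 4, 5.
Second-derivative test with g''(w) = -4w + 18: g''(4) = 2 > 0 ⇒ local minimum; g''(5) = -2 < 0 ⇒ local maximum.
The local maximum is g(5) = -190/3.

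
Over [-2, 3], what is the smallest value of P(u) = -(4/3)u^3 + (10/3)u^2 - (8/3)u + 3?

-11

Differentiating, P'(u) = -4u^2 + (20/3)u - 8/3; which vanishes at u = 2/3 and u = 1.
Evaluating at the critical points and endpoints: P(-2) = 97/3, P(2/3) = 187/81, P(1) = 7/3, P(3) = -11.
The minimum over the interval is -11, attained at u = 3.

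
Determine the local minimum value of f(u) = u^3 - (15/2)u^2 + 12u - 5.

-13

f'(u) = 3u^2 - 15u + 12. Setting f'(u) = 0 gives u ∈ {1, 4}.
Since f''(u) = 6u - 15, we get f''(1) = -9 < 0 ⇒ local maximum; f''(4) = 9 > 0 ⇒ local minimum.
So the local minimum value is f(4) = -13.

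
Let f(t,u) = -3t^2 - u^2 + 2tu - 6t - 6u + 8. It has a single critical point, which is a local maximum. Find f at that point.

∂f/∂t = -6t + 2u - 6 = 0 and ∂f/∂u = 2t - 2u - 6 = 0, so (t, u) = (-3, -6).
The Hessian has f_{tt} = -6, f_{uu} = -2, f_{tu} = 2, giving D = 8 > 0 with f_{tt} < 0, so the point is a local maximum.
f(-3, -6) = 35.

35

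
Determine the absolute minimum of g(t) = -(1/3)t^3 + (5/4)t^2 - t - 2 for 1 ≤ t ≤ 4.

The derivative is -t^2 + (5/2)t - 1, whose only zero in [1, 4] is t = 2.
Candidates: g(1) = -25/12; g(2) = -5/3; g(4) = -22/3.
The minimum over the interval is -22/3, attained at t = 4.

-22/3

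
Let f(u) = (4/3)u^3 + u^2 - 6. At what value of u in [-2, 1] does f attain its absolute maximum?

f'(u) = 4u^2 + 2u, which vanishes at u = -1/2 and u = 0.
Compare values at every candidate in [-2, 1]: f(-2) = -38/3,  f(-1/2) = -71/12,  f(0) = -6,  f(1) = -11/3.
The maximum over the interval is -11/3, attained at u = 1.

1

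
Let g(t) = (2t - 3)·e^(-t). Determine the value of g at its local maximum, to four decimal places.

0.1642

g'(t) = 2·e^(-t) + (2t - 3)·(-1)·e^(-t) = (-2t + 5)·e^(-t). Since e^(-t) > 0, the only critical point is t = 5/2.
g''(5/2) has the same sign as -2 < 0, so this is a local maximum.
g(5/2) = (2)·e^(-5/2) ≈ 0.1642.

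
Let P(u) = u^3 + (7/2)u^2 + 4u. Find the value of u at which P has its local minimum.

-1

P'(u) = 3u^2 + 7u + 4 = 0 at u = -4/3, -1.
Second-derivative test with P''(u) = 6u + 7: P''(-4/3) = -1 < 0 ⇒ local maximum; P''(-1) = 1 > 0 ⇒ local minimum.
The local minimum is P(-1) = -3/2.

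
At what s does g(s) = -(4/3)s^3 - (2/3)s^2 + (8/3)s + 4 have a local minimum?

-1

g'(s) = -4s^2 - (4/3)s + 8/3 = 0 at s = -1, 2/3.
Second-derivative test with g''(s) = -8s - 4/3: g''(-1) = 20/3 > 0 ⇒ local minimum; g''(2/3) = -20/3 < 0 ⇒ local maximum.
The local minimum is g(-1) = 2.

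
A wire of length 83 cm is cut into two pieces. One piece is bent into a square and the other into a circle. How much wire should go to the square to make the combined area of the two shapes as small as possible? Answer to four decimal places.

Let x be the length used for the square. Square side x/4; circle radius (83−x)/(2π).
A(x) = (x/4)² + π·((83−x)/(2π))² = x²/16 + (83−x)²/(4π) for 0 ≤ x ≤ 83. A'(x) = x/8 − (83−x)/(2π) = 0 gives x = 4·83/(π+4) ≈ 46.4882.
A'' = 1/8 + 1/(2π) > 0, so this gives the minimum combined area; x ≈ 46.4882 cm to the square.

46.4882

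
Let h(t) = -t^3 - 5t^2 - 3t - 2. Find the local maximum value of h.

h'(t) = -3t^2 - 10t - 3. Setting h'(t) = 0 gives t ∈ {-3, -1/3}.
h''(t) = -6t - 10. h''(-3) = 8 > 0 ⇒ local minimum; h''(-1/3) = -8 < 0 ⇒ local maximum.
Thus h has its local maximum at t = -1/3, with value -41/27.

-41/27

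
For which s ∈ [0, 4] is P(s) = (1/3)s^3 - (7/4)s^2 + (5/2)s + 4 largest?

4

The derivative is s^2 - (7/2)s + 5/2, which vanishes at s = 1 and s = 5/2.
Candidates: P(0) = 4,  P(1) = 61/12,  P(5/2) = 217/48,  P(4) = 22/3.
The maximum over the interval is 22/3, attained at s = 4.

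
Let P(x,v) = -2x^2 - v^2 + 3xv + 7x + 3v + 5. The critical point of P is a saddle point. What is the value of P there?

-125

∂P/∂x = -4x + 3v + 7 = 0 and ∂P/∂v = 3x - 2v + 3 = 0, so (x, v) = (-23, -33).
The Hessian has P_{xx} = -4, P_{vv} = -2, P_{xv} = 3, giving D = -1 < 0, so the point is a saddle point.
P(-23, -33) = -125.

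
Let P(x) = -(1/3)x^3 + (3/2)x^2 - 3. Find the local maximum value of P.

3/2

P'(x) = -x^2 + 3x = 0 at x = 0, 3.
P''(x) = -2x + 3. P''(0) = 3 > 0 ⇒ local minimum; P''(3) = -3 < 0 ⇒ local maximum.
Thus P has its local maximum at x = 3, with value 3/2.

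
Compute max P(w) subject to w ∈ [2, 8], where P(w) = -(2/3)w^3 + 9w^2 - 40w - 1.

Differentiating, P'(w) = -2w^2 + 18w - 40; which vanishes at w = 4 and w = 5.
Candidates: P(2) = -151/3,  P(4) = -179/3,  P(5) = -178/3,  P(8) = -259/3.
So the maximum is P(2) = -151/3.

-151/3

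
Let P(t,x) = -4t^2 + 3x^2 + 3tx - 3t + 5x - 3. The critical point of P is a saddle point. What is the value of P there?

∂P/∂t = -8t + 3x - 3 = 0 and ∂P/∂x = 3t + 6x + 5 = 0, so (t, x) = (-11/19, -31/57).
The Hessian has P_{tt} = -8, P_{xx} = 6, P_{tx} = 3, giving D = -57 < 0, so the point is a saddle point.
P(-11/19, -31/57) = -199/57.

-199/57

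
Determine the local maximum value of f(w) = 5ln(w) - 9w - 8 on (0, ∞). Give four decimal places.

-15.9389

f'(w) = 5/w − 9 = 0 gives w = 5/9.
f''(w) = -5/w², which is negative for w > 0, so this is a local maximum.
f(5/9) = 5·ln(5/9) - 5 - 8 ≈ -15.9389.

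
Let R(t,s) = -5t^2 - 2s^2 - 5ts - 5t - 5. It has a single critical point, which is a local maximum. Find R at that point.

-5/3

∂R/∂t = -10t - 5s - 5 = 0 and ∂R/∂s = -5t - 4s = 0, so (t, s) = (-4/3, 5/3).
The Hessian has R_{tt} = -10, R_{ss} = -4, R_{ts} = -5, giving D = 15 > 0 with R_{tt} < 0, so the point is a local maximum.
R(-4/3, 5/3) = -5/3.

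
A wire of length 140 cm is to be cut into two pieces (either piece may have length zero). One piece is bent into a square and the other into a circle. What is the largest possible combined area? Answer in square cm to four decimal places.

1559.7184

Let x be the length used for the square. Square side x/4; circle radius (140−x)/(2π).
A(x) = (x/4)² + π·((140−x)/(2π))² = x²/16 + (140−x)²/(4π) for 0 ≤ x ≤ 140. A'(x) = x/8 − (140−x)/(2π) = 0 gives x = 4·140/(π+4) ≈ 78.4139.
A'' > 0, so the interior critical point is a minimum; the maximum is at an endpoint. A(0) = 1559.7184 and A(140) = 1225.0000, so the largest area is 1559.7184.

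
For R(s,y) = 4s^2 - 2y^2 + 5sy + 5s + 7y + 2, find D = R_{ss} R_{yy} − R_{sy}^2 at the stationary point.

∂R/∂s = 8s + 5y + 5 = 0 and ∂R/∂y = 5s - 4y + 7 = 0, so (s, y) = (-55/57, 31/57).
The Hessian has R_{ss} = 8, R_{yy} = -4, R_{sy} = 5, giving D = -57 < 0, so the point is a saddle point.
D = (8)·(-4) − (5)^2 = -57.

-57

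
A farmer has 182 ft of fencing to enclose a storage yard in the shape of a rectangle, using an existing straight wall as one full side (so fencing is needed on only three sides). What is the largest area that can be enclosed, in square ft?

8281/2

Let the sides perpendicular to the wall have length x and the parallel side y, so 2x + y = 182 and the area is A = xy = x(182 − 2x).
A'(x) = 182 − 4x = 0 gives x = 91/2, and A''(x) = −4 < 0 confirms a maximum.
Then y = 182 − 2·91/2 = 91 and A = 8281/2.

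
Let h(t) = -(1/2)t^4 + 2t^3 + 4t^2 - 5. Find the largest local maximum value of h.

Critical points: h'(t) = -2t^3 + 6t^2 + 8t vanishes at t = -1, 0, 4.
Second-derivative test with h''(t) = -6t^2 + 12t + 8: h''(-1) = -10 < 0 ⇒ local maximum; h''(0) = 8 > 0 ⇒ local minimum; h''(4) = -40 < 0 ⇒ local maximum.
The largest local maximum is h(4) = 59.

59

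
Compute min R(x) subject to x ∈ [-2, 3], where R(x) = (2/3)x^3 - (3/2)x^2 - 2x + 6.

-4/3

The derivative is 2x^2 - 3x - 2, which vanishes at x = -1/2 and x = 2.
Compare values at every candidate in [-2, 3]: R(-2) = -4/3, R(-1/2) = 157/24, R(2) = 4/3, R(3) = 9/2.
The minimum over the interval is -4/3, attained at x = -2.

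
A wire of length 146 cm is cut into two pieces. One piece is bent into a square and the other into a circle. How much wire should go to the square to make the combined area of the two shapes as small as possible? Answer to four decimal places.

81.7745

Let x be the length used for the square. Square side x/4; circle radius (146−x)/(2π).
A(x) = (x/4)² + π·((146−x)/(2π))² = x²/16 + (146−x)²/(4π) for 0 ≤ x ≤ 146. A'(x) = x/8 − (146−x)/(2π) = 0 gives x = 4·146/(π+4) ≈ 81.7745.
A'' = 1/8 + 1/(2π) > 0, so this gives the minimum combined area; x ≈ 81.7745 cm to the square.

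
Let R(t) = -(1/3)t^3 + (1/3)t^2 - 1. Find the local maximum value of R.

-77/81

R'(t) = -t^2 + (2/3)t. Setting R'(t) = 0 gives t ∈ {0, 2/3}.
Second-derivative test with R''(t) = -2t + 2/3: R''(0) = 2/3 > 0 ⇒ local minimum; R''(2/3) = -2/3 < 0 ⇒ local maximum.
The local maximum is R(2/3) = -77/81.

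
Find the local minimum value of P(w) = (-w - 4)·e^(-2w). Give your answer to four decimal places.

Differentiating with the product rule gives P'(w) = (2w + 7)·e^(-2w). Since e^(-2w) > 0, the only critical point is w = -7/2.
P''(-7/2) has the same sign as 2 > 0, so this is a local minimum.
P(-7/2) = (-1/2)·e^(7) ≈ -548.3166.

-548.3166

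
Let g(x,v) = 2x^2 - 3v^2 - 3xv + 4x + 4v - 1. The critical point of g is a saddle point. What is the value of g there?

∂g/∂x = 4x - 3v + 4 = 0 and ∂g/∂v = -3x - 6v + 4 = 0, so (x, v) = (-4/11, 28/33).
The Hessian has g_{xx} = 4, g_{vv} = -6, g_{xv} = -3, giving D = -33 < 0, so the point is a saddle point.
g(-4/11, 28/33) = -1/33.

-1/33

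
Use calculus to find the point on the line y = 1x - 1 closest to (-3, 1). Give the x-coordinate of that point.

-1/2

Minimize D(x)^2 = (x + 3)^2 + (x - 2)^2.
d/dx[D^2] = 2(x + 3) + 2·1·(x - 2) = 0 ⇒ x = -1/2.
Then y = -3/2 and the distance is √(25/2) ≈ 3.5355.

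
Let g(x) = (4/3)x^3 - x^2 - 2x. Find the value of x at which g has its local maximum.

Critical points: g'(x) = 4x^2 - 2x - 2 vanishes at x = -1/2, 1.
g''(x) = 8x - 2. g''(-1/2) = -6 < 0 ⇒ local maximum; g''(1) = 6 > 0 ⇒ local minimum.
The local maximum is g(-1/2) = 7/12.

-1/2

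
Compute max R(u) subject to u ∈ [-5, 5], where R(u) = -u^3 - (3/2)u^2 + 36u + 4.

143/2

The derivative is -3u^2 - 3u + 36, which vanishes at u = -4 and u = 3.
Evaluating at the critical points and endpoints: R(-5) = -177/2; R(-4) = -100; R(3) = 143/2; R(5) = 43/2.
So the maximum is R(3) = 143/2.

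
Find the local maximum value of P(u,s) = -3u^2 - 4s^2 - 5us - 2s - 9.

-195/23

∂P/∂u = -6u - 5s = 0 and ∂P/∂s = -5u - 8s - 2 = 0, so (u, s) = (10/23, -12/23).
The Hessian has P_{uu} = -6, P_{ss} = -8, P_{us} = -5, giving D = 23 > 0 with P_{uu} < 0, so the point is a local maximum.
P(10/23, -12/23) = -195/23.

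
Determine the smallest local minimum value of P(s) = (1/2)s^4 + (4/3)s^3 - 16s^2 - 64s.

-896/3

P'(s) = 2s^3 + 4s^2 - 32s - 64. Setting P'(s) = 0 gives s ∈ {-4, -2, 4}.
Second-derivative test with P''(s) = 6s^2 + 8s - 32: P''(-4) = 32 > 0 ⇒ local minimum; P''(-2) = -24 < 0 ⇒ local maximum; P''(4) = 96 > 0 ⇒ local minimum.
So the smallest local minimum value is P(4) = -896/3.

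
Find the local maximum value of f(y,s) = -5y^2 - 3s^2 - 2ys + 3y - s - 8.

-205/28

∂f/∂y = -10y - 2s + 3 = 0 and ∂f/∂s = -2y - 6s - 1 = 0, so (y, s) = (5/14, -2/7).
The Hessian has f_{yy} = -10, f_{ss} = -6, f_{ys} = -2, giving D = 56 > 0 with f_{yy} < 0, so the point is a local maximum.
f(5/14, -2/7) = -205/28.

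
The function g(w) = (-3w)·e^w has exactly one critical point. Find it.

-1

Differentiating with the product rule gives g'(w) = (-3w - 3)·e^w. Since e^w > 0, the only critical point is w = -1.
g''(-1) has the same sign as -3 < 0, so this is a local maximum.
g(-1) = (3)·e^(-1) ≈ 1.1036.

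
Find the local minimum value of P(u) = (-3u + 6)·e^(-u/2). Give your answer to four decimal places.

By the product rule, P'(u) = ((3/2)u - 6)·e^(-u/2). Since e^(-u/2) > 0, the only critical point is u = 4.
P''(4) has the same sign as 3/2 > 0, so this is a local minimum.
P(4) = (-6)·e^(-2) ≈ -0.8120.

-0.8120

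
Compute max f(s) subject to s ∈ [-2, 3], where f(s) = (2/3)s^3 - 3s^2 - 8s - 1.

10/3

f'(s) = 2s^2 - 6s - 8, whose only zero in [-2, 3] is s = -1.
Evaluating at the critical points and endpoints: f(-2) = -7/3, f(-1) = 10/3, f(3) = -34.
Hence the absolute maximum is 10/3 at s = -1.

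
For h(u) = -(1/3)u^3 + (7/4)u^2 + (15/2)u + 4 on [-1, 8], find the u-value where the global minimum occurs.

-1

Differentiating, h'(u) = -u^2 + (7/2)u + 15/2; whose only zero in [-1, 8] is u = 5.
Evaluating at the critical points and endpoints: h(-1) = -17/12, h(5) = 523/12, h(8) = 16/3.
Hence the absolute minimum is -17/12 at u = -1.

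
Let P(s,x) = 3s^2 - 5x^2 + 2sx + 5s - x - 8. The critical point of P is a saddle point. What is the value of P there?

-39/4

∂P/∂s = 6s + 2x + 5 = 0 and ∂P/∂x = 2s - 10x - 1 = 0, so (s, x) = (-3/4, -1/4).
The Hessian has P_{ss} = 6, P_{xx} = -10, P_{sx} = 2, giving D = -64 < 0, so the point is a saddle point.
P(-3/4, -1/4) = -39/4.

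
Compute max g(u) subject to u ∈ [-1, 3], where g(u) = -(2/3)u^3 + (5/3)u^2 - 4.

-5/3

The derivative is -2u^2 + (10/3)u, which vanishes at u = 0 and u = 5/3.
Compare values at every candidate in [-1, 3]: g(-1) = -5/3,  g(0) = -4,  g(5/3) = -199/81,  g(3) = -7.
Hence the absolute maximum is -5/3 at u = -1.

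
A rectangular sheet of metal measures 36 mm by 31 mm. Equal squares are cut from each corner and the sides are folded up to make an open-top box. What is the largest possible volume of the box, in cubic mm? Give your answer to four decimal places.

With cut size x, the volume is V(x) = x(36 − 2x)(31 − 2x) for 0 < x < 15.5.
V'(x) = 12x^2 − 268x + 1116. Setting V'(x) = 0 gives x ≈ 5.5369 (the root in (0, 15.5)).
V''(x) = 24x − 268 is negative there, so this is the maximum; V ≈ 2750.0921.

2750.0921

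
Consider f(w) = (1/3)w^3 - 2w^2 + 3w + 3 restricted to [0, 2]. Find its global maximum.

Differentiating, f'(w) = w^2 - 4w + 3; whose only zero in [0, 2] is w = 1.
Evaluating at the critical points and endpoints: f(0) = 3, f(1) = 13/3, f(2) = 11/3.
So the maximum is f(1) = 13/3.

13/3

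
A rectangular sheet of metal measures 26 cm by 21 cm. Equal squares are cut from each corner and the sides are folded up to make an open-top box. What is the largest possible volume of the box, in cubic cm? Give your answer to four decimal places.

937.0515

With cut size x, the volume is V(x) = x(26 − 2x)(21 − 2x) for 0 < x < 10.5.
V'(x) = 12x^2 − 188x + 546. Setting V'(x) = 0 gives x ≈ 3.8507 (the root in (0, 10.5)).
V''(x) = 24x − 188 is negative there, so this is the maximum; V ≈ 937.0515.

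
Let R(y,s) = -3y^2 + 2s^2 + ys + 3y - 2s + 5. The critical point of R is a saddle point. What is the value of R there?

137/25

∂R/∂y = -6y + s + 3 = 0 and ∂R/∂s = y + 4s - 2 = 0, so (y, s) = (14/25, 9/25).
The Hessian has R_{yy} = -6, R_{ss} = 4, R_{ys} = 1, giving D = -25 < 0, so the point is a saddle point.
R(14/25, 9/25) = 137/25.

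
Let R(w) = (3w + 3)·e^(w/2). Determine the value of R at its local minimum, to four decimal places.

R'(w) = 3·e^(w/2) + (3w + 3)·(1/2)·e^(w/2) = ((3/2)w + 9/2)·e^(w/2). Since e^(w/2) > 0, the only critical point is w = -3.
R''(-3) has the same sign as 3/2 > 0, so this is a local minimum.
R(-3) = (-6)·e^(-3/2) ≈ -1.3388.

-1.3388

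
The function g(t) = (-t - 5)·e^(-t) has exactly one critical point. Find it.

-4

By the product rule, g'(t) = (t + 4)·e^(-t). Since e^(-t) > 0, the only critical point is t = -4.
g''(-4) has the same sign as 1 > 0, so this is a local minimum.
g(-4) = (-1)·e^(4) ≈ -54.5982.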